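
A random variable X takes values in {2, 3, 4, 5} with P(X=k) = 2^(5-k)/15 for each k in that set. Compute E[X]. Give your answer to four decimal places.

E[X] = Σ x·P(X=x)
 = 2·8/15 + 3·4/15 + 4·2/15 + 5·1/15
 = 16/15 + 4/5 + 8/15 + 1/3
 = 41/15

2.7333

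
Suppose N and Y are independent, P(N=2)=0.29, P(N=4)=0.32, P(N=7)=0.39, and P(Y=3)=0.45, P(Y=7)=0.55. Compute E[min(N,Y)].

3.744

E[min(N,Y)] = Σ_n Σ_y min(n,y) · P(N=n)P(Y=y)
 = 2·0.1305 + 2·0.1595 + 3·0.144 + 4·0.176 + 3·0.1755 + 7·0.2145
 = 0.261 + 0.319 + 0.432 + 0.704 + 0.5265 + 1.5015
 = 3.744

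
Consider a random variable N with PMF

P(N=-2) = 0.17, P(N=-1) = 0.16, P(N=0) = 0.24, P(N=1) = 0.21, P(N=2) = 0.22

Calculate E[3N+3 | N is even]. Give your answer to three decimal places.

3.476

P(N is even) = 0.17 + 0.24 + 0.22 = 0.63.
E[3N+3 | N is even] = [(-3)·0.17 + 3·0.24 + 9·0.22] / 0.63
 = 2.19 / 0.63
 = 73/21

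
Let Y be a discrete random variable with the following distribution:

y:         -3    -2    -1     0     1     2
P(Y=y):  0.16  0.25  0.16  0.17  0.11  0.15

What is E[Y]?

-0.73

E[Y] = Σ y·P(Y=y)
 = (-3)·0.16 + (-2)·0.25 + (-1)·0.16 + 0·0.17 + 1·0.11 + 2·0.15
 = (-0.48) + (-0.5) + (-0.16) + 0 + 0.11 + 0.3
 = -0.73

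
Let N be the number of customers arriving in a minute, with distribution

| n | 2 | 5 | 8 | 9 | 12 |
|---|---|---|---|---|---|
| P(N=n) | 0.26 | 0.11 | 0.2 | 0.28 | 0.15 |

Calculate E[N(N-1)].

E[N(N-1)] = Σ n(n-1)·P(N=n)
 = 2·0.26 + 20·0.11 + 56·0.2 + 72·0.28 + 132·0.15
 = 0.52 + 2.2 + 11.2 + 20.16 + 19.8
 = 53.88

53.88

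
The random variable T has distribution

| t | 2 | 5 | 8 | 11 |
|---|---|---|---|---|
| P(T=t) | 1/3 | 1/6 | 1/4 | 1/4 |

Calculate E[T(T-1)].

E[T(T-1)] = Σ t(t-1)·P(T=t)
 = 2·1/3 + 20·1/6 + 56·1/4 + 110·1/4
 = 2/3 + 10/3 + 14 + 55/2
 = 91/2

45.5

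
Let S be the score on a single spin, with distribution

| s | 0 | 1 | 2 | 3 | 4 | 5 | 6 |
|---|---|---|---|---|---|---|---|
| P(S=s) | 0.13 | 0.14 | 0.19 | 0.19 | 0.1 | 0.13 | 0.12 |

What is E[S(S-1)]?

E[S(S-1)] = Σ s(s-1)·P(S=s)
 = 0·0.13 + 0·0.14 + 2·0.19 + 6·0.19 + 12·0.1 + 20·0.13 + 30·0.12
 = 0 + 0 + 0.38 + 1.14 + 1.2 + 2.6 + 3.6
 = 8.92

8.92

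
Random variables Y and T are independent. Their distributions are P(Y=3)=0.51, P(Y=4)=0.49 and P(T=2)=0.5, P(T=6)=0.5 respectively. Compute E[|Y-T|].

E[|Y-T|] = Σ_y Σ_t |y-t| · P(Y=y)P(T=t)
 = 1·0.255 + 3·0.255 + 2·0.245 + 2·0.245
 = 0.255 + 0.765 + 0.49 + 0.49
 = 2

2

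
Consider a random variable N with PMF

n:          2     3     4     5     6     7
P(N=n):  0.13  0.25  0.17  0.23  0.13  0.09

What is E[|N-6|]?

E[|N-6|] = Σ |n-6|·P(N=n)
 = 4·0.13 + 3·0.25 + 2·0.17 + 1·0.23 + 0·0.13 + 1·0.09
 = 0.52 + 0.75 + 0.34 + 0.23 + 0 + 0.09
 = 1.93

1.93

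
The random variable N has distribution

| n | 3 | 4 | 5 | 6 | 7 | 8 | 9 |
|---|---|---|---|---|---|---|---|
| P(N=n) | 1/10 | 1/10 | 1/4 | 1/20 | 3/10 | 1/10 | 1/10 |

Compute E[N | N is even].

P(N is even) = 1/10 + 1/20 + 1/10 = 1/4.
E[N | N is even] = [4·1/10 + 6·1/20 + 8·1/10] / (1/4)
 = 3/2 / (1/4)
 = 6

6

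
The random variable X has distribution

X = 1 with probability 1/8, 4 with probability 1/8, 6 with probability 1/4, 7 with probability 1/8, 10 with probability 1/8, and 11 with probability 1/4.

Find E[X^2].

E[X^2] = Σ x^2·P(X=x)
 = 1·1/8 + 16·1/8 + 36·1/4 + 49·1/8 + 100·1/8 + 121·1/4
 = 1/8 + 2 + 9 + 49/8 + 25/2 + 121/4
 = 60

60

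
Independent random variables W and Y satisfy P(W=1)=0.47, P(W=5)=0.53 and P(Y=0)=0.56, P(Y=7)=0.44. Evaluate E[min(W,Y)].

E[min(W,Y)] = Σ_w Σ_y min(w,y) · P(W=w)P(Y=y)
 = 0·0.2632 + 1·0.2068 + 0·0.2968 + 5·0.2332
 = 0 + 0.2068 + 0 + 1.166
 = 1.3728

1.3728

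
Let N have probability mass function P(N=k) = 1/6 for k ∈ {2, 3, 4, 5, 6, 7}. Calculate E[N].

E[N] = Σ n·P(N=n)
 = 2·1/6 + 3·1/6 + 4·1/6 + 5·1/6 + 6·1/6 + 7·1/6
 = 1/3 + 1/2 + 2/3 + 5/6 + 1 + 7/6
 = 9/2

4.5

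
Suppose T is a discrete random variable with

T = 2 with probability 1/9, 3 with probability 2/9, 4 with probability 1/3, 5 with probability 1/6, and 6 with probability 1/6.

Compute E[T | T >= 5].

5.5

P(T >= 5) = 1/6 + 1/6 = 1/3.
E[T | T >= 5] = [5·1/6 + 6·1/6] / (1/3)
 = 11/6 / (1/3)
 = 11/2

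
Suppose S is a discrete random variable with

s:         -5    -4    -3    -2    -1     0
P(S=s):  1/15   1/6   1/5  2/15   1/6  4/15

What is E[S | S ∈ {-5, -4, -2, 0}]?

-2

P(S ∈ {-5, -4, -2, 0}) = 1/15 + 1/6 + 2/15 + 4/15 = 19/30.
E[S | S ∈ {-5, -4, -2, 0}] = [(-5)·1/15 + (-4)·1/6 + (-2)·2/15 + 0·4/15] / (19/30)
 = -19/15 / (19/30)
 = -2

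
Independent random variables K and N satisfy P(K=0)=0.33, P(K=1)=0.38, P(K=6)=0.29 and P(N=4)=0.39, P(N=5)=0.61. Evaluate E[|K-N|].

3.2962

E[|K-N|] = Σ_k Σ_n |k-n| · P(K=k)P(N=n)
 = 4·0.1287 + 5·0.2013 + 3·0.1482 + 4·0.2318 + 2·0.1131 + 1·0.1769
 = 0.5148 + 1.0065 + 0.4446 + 0.9272 + 0.2262 + 0.1769
 = 3.2962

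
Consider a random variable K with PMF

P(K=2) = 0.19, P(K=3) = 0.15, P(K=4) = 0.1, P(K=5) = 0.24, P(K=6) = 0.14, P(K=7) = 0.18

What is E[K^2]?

E[K^2] = Σ k^2·P(K=k)
 = 4·0.19 + 9·0.15 + 16·0.1 + 25·0.24 + 36·0.14 + 49·0.18
 = 0.76 + 1.35 + 1.6 + 6 + 5.04 + 8.82
 = 23.57

23.57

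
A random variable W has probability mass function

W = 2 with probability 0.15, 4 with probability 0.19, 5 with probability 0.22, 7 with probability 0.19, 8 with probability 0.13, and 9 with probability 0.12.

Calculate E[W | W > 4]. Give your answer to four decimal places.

6.8939

P(W > 4) = 0.22 + 0.19 + 0.13 + 0.12 = 0.66.
E[W | W > 4] = [5·0.22 + 7·0.19 + 8·0.13 + 9·0.12] / 0.66
 = 4.55 / 0.66
 = 455/66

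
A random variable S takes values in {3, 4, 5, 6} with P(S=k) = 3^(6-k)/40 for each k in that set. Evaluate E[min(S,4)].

E[min(S,4)] = Σ min(s,4)·P(S=s)
 = 3·27/40 + 4·9/40 + 4·3/40 + 4·1/40
 = 81/40 + 9/10 + 3/10 + 1/10
 = 133/40

3.325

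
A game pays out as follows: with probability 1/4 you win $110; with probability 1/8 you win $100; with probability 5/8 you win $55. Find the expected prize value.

E[payout] = 110·1/4 + 100·1/8 + 55·5/8
 = 55/2 + 25/2 + 275/8
 = 595/8

74.375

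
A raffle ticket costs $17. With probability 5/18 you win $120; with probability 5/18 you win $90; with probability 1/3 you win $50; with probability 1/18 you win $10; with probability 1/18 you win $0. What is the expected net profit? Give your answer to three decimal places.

E[payout] = 120·5/18 + 90·5/18 + 50·1/3 + 10·1/18 + 0·1/18
 = 100/3 + 25 + 50/3 + 5/9 + 0
 = 680/9
Net = 680/9 - 17 = 527/9

58.556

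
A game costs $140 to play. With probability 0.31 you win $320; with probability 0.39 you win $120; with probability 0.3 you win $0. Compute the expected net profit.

6

E[payout] = 320·0.31 + 120·0.39 + 0·0.3
 = 99.2 + 46.8 + 0
 = 146
Net = 146 - 140 = 6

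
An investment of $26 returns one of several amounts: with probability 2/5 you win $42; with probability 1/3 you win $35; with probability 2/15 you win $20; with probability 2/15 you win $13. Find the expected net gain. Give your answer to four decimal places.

6.8667

E[payout] = 42·2/5 + 35·1/3 + 20·2/15 + 13·2/15
 = 84/5 + 35/3 + 8/3 + 26/15
 = 493/15
Net = 493/15 - 26 = 103/15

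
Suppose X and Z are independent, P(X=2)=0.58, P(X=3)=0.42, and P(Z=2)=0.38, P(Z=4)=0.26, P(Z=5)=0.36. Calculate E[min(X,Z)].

E[min(X,Z)] = Σ_x Σ_z min(x,z) · P(X=x)P(Z=z)
 = 2·0.2204 + 2·0.1508 + 2·0.2088 + 2·0.1596 + 3·0.1092 + 3·0.1512
 = 0.4408 + 0.3016 + 0.4176 + 0.3192 + 0.3276 + 0.4536
 = 2.2604

2.2604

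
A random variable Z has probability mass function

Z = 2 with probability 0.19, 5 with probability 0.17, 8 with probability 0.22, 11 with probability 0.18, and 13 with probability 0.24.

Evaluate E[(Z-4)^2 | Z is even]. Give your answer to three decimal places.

10.439

P(Z is even) = 0.19 + 0.22 = 0.41.
E[(Z-4)^2 | Z is even] = [4·0.19 + 16·0.22] / 0.41
 = 4.28 / 0.41
 = 428/41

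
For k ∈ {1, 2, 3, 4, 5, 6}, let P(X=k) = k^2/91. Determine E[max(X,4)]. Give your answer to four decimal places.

5.0659

E[max(X,4)] = Σ max(x,4)·P(X=x)
 = 4·1/91 + 4·4/91 + 4·9/91 + 4·16/91 + 5·25/91 + 6·36/91
 = 4/91 + 16/91 + 36/91 + 64/91 + 125/91 + 216/91
 = 461/91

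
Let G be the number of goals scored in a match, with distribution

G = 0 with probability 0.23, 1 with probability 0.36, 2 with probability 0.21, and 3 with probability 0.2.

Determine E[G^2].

E[G^2] = Σ g^2·P(G=g)
 = 0·0.23 + 1·0.36 + 4·0.21 + 9·0.2
 = 0 + 0.36 + 0.84 + 1.8
 = 3

3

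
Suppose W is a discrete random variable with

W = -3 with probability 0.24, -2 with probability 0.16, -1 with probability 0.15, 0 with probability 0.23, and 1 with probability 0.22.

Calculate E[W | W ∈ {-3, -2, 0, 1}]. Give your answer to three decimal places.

-0.965

P(W ∈ {-3, -2, 0, 1}) = 0.24 + 0.16 + 0.23 + 0.22 = 0.85.
E[W | W ∈ {-3, -2, 0, 1}] = [(-3)·0.24 + (-2)·0.16 + 0·0.23 + 1·0.22] / 0.85
 = -0.82 / 0.85
 = -82/85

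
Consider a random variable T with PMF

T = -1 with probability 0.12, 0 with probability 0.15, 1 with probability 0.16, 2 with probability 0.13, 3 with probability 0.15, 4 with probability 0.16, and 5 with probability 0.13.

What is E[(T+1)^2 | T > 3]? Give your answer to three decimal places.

P(T > 3) = 0.16 + 0.13 = 0.29.
E[(T+1)^2 | T > 3] = [25·0.16 + 36·0.13] / 0.29
 = 8.68 / 0.29
 = 868/29

29.931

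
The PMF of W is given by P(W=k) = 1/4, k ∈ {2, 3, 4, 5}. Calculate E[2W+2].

E[2W+2] = Σ (2w+2)·P(W=w)
 = 6·1/4 + 8·1/4 + 10·1/4 + 12·1/4
 = 3/2 + 2 + 5/2 + 3
 = 9

9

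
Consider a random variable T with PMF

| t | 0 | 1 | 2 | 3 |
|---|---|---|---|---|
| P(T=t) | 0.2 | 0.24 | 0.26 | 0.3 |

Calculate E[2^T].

4.12

E[2^T] = Σ 2^t·P(T=t)
 = 1·0.2 + 2·0.24 + 4·0.26 + 8·0.3
 = 0.2 + 0.48 + 1.04 + 2.4
 = 4.12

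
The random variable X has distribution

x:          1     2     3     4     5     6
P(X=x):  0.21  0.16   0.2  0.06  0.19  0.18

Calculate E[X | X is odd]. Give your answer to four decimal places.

2.9333

P(X is odd) = 0.21 + 0.2 + 0.19 = 0.6.
E[X | X is odd] = [1·0.21 + 3·0.2 + 5·0.19] / 0.6
 = 1.76 / 0.6
 = 44/15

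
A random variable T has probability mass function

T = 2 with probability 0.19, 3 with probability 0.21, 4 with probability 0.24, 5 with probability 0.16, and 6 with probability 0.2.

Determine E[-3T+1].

-10.91

E[-3T+1] = Σ (-3t+1)·P(T=t)
 = (-5)·0.19 + (-8)·0.21 + (-11)·0.24 + (-14)·0.16 + (-17)·0.2
 = (-0.95) + (-1.68) + (-2.64) + (-2.24) + (-3.4)
 = -10.91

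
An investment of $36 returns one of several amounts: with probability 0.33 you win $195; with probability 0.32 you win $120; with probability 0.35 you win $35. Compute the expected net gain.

79

E[payout] = 195·0.33 + 120·0.32 + 35·0.35
 = 64.35 + 38.4 + 12.25
 = 115
Net = 115 - 36 = 79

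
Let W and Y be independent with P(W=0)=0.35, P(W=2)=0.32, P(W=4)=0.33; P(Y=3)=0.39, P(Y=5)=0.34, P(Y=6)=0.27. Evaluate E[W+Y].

6.45

E[W+Y] = Σ_w Σ_y (w+y) · P(W=w)P(Y=y)
 = 3·0.1365 + 5·0.119 + 6·0.0945 + 5·0.1248 + 7·0.1088 + 8·0.0864 + 7·0.1287 + 9·0.1122 + 10·0.0891
 = 0.4095 + 0.595 + 0.567 + 0.624 + 0.7616 + 0.6912 + 0.9009 + 1.0098 + 0.891
 = 6.45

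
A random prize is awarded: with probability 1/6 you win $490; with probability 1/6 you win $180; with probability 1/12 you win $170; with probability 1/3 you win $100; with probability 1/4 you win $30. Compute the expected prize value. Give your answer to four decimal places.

166.6667

E[payout] = 490·1/6 + 180·1/6 + 170·1/12 + 100·1/3 + 30·1/4
 = 245/3 + 30 + 85/6 + 100/3 + 15/2
 = 500/3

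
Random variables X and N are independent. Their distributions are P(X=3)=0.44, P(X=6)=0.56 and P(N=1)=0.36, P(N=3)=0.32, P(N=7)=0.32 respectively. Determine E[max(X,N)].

5.4224

E[max(X,N)] = Σ_x Σ_n max(x,n) · P(X=x)P(N=n)
 = 3·0.1584 + 3·0.1408 + 7·0.1408 + 6·0.2016 + 6·0.1792 + 7·0.1792
 = 0.4752 + 0.4224 + 0.9856 + 1.2096 + 1.0752 + 1.2544
 = 5.4224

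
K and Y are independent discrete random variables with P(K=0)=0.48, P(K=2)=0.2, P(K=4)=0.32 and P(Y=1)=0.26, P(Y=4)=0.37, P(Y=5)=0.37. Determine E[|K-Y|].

2.5132

E[|K-Y|] = Σ_k Σ_y |k-y| · P(K=k)P(Y=y)
 = 1·0.1248 + 4·0.1776 + 5·0.1776 + 1·0.052 + 2·0.074 + 3·0.074 + 3·0.0832 + 0·0.1184 + 1·0.1184
 = 0.1248 + 0.7104 + 0.888 + 0.052 + 0.148 + 0.222 + 0.2496 + 0 + 0.1184
 = 2.5132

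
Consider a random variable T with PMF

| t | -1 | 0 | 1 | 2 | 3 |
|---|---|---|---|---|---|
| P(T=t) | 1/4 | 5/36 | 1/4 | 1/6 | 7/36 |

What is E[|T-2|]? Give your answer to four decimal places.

E[|T-2|] = Σ |t-2|·P(T=t)
 = 3·1/4 + 2·5/36 + 1·1/4 + 0·1/6 + 1·7/36
 = 3/4 + 5/18 + 1/4 + 0 + 7/36
 = 53/36

1.4722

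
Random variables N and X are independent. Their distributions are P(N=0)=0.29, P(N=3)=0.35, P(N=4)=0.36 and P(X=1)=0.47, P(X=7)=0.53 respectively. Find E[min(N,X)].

E[min(N,X)] = Σ_n Σ_x min(n,x) · P(N=n)P(X=x)
 = 0·0.1363 + 0·0.1537 + 1·0.1645 + 3·0.1855 + 1·0.1692 + 4·0.1908
 = 0 + 0 + 0.1645 + 0.5565 + 0.1692 + 0.7632
 = 1.6534

1.6534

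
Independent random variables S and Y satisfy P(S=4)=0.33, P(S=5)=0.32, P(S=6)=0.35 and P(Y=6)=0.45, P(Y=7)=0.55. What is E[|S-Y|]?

1.53

E[|S-Y|] = Σ_s Σ_y |s-y| · P(S=s)P(Y=y)
 = 2·0.1485 + 3·0.1815 + 1·0.144 + 2·0.176 + 0·0.1575 + 1·0.1925
 = 0.297 + 0.5445 + 0.144 + 0.352 + 0 + 0.1925
 = 1.53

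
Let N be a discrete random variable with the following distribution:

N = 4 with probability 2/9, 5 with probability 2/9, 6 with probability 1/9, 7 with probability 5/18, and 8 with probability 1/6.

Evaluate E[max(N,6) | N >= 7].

7.375

P(N >= 7) = 5/18 + 1/6 = 4/9.
E[max(N,6) | N >= 7] = [7·5/18 + 8·1/6] / (4/9)
 = 59/18 / (4/9)
 = 59/8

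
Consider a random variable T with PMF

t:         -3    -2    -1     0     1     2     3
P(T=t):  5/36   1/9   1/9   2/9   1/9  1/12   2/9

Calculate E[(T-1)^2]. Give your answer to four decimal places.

E[(T-1)^2] = Σ (t-1)^2·P(T=t)
 = 16·5/36 + 9·1/9 + 4·1/9 + 1·2/9 + 0·1/9 + 1·1/12 + 4·2/9
 = 20/9 + 1 + 4/9 + 2/9 + 0 + 1/12 + 8/9
 = 175/36

4.8611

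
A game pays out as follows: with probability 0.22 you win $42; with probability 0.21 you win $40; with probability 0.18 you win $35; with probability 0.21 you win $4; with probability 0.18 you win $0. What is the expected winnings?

24.78

E[payout] = 42·0.22 + 40·0.21 + 35·0.18 + 4·0.21 + 0·0.18
 = 9.24 + 8.4 + 6.3 + 0.84 + 0
 = 24.78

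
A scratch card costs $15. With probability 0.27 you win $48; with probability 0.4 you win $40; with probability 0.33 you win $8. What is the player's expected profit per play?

16.6

E[payout] = 48·0.27 + 40·0.4 + 8·0.33
 = 12.96 + 16 + 2.64
 = 31.6
Net = 31.6 - 15 = 16.6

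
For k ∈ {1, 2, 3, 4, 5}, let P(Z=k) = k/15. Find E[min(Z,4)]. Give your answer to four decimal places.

3.3333

E[min(Z,4)] = Σ min(z,4)·P(Z=z)
 = 1·1/15 + 2·2/15 + 3·1/5 + 4·4/15 + 4·1/3
 = 1/15 + 4/15 + 3/5 + 16/15 + 4/3
 = 10/3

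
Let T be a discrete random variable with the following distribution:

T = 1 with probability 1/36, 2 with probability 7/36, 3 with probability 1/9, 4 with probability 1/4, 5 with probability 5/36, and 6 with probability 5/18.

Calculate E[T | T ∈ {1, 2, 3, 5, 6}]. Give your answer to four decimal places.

4.1481

P(T ∈ {1, 2, 3, 5, 6}) = 1/36 + 7/36 + 1/9 + 5/36 + 5/18 = 3/4.
E[T | T ∈ {1, 2, 3, 5, 6}] = [1·1/36 + 2·7/36 + 3·1/9 + 5·5/36 + 6·5/18] / (3/4)
 = 28/9 / (3/4)
 = 112/27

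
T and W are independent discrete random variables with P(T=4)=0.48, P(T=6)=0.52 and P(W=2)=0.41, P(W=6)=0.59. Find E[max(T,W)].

E[max(T,W)] = Σ_t Σ_w max(t,w) · P(T=t)P(W=w)
 = 4·0.1968 + 6·0.2832 + 6·0.2132 + 6·0.3068
 = 0.7872 + 1.6992 + 1.2792 + 1.8408
 = 5.6064

5.6064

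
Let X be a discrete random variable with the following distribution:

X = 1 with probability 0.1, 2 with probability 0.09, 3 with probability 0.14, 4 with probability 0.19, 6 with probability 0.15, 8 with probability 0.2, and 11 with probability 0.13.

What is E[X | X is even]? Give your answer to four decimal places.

5.4603

P(X is even) = 0.09 + 0.19 + 0.15 + 0.2 = 0.63.
E[X | X is even] = [2·0.09 + 4·0.19 + 6·0.15 + 8·0.2] / 0.63
 = 3.44 / 0.63
 = 344/63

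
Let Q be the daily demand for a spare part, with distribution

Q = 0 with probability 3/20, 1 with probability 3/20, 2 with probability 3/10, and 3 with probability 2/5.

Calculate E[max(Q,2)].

2.4

E[max(Q,2)] = Σ max(q,2)·P(Q=q)
 = 2·3/20 + 2·3/20 + 2·3/10 + 3·2/5
 = 3/10 + 3/10 + 3/5 + 6/5
 = 12/5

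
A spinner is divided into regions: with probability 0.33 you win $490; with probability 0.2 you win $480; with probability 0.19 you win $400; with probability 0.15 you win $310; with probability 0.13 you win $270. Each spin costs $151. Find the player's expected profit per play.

264.3

E[payout] = 490·0.33 + 480·0.2 + 400·0.19 + 310·0.15 + 270·0.13
 = 161.7 + 96 + 76 + 46.5 + 35.1
 = 415.3
Net = 415.3 - 151 = 264.3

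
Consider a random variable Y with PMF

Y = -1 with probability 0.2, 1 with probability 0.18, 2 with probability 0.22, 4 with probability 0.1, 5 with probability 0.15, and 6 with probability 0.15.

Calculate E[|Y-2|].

2.03

E[|Y-2|] = Σ |y-2|·P(Y=y)
 = 3·0.2 + 1·0.18 + 0·0.22 + 2·0.1 + 3·0.15 + 4·0.15
 = 0.6 + 0.18 + 0 + 0.2 + 0.45 + 0.6
 = 2.03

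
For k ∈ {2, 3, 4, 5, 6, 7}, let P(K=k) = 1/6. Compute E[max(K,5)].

E[max(K,5)] = Σ max(k,5)·P(K=k)
 = 5·1/6 + 5·1/6 + 5·1/6 + 5·1/6 + 6·1/6 + 7·1/6
 = 5/6 + 5/6 + 5/6 + 5/6 + 1 + 7/6
 = 11/2

5.5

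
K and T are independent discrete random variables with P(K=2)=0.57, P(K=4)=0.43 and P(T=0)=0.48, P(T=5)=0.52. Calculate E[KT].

E[KT] = Σ_k Σ_t kt · P(K=k)P(T=t)
 = 0·0.2736 + 10·0.2964 + 0·0.2064 + 20·0.2236
 = 0 + 2.964 + 0 + 4.472
 = 7.436

7.436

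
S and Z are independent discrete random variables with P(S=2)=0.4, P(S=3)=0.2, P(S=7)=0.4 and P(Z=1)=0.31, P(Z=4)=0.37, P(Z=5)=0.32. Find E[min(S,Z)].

E[min(S,Z)] = Σ_s Σ_z min(s,z) · P(S=s)P(Z=z)
 = 1·0.124 + 2·0.148 + 2·0.128 + 1·0.062 + 3·0.074 + 3·0.064 + 1·0.124 + 4·0.148 + 5·0.128
 = 0.124 + 0.296 + 0.256 + 0.062 + 0.222 + 0.192 + 0.124 + 0.592 + 0.64
 = 2.508

2.508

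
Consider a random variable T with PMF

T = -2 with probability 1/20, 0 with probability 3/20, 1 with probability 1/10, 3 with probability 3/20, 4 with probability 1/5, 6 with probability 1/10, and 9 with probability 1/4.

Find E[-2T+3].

E[-2T+3] = Σ (-2t+3)·P(T=t)
 = 7·1/20 + 3·3/20 + 1·1/10 + (-3)·3/20 + (-5)·1/5 + (-9)·1/10 + (-15)·1/4
 = 7/20 + 9/20 + 1/10 + (-9/20) + (-1) + (-9/10) + (-15/4)
 = -26/5

-5.2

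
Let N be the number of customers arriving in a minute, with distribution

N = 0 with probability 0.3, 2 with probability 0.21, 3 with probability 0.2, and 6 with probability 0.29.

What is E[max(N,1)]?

3.06

E[max(N,1)] = Σ max(n,1)·P(N=n)
 = 1·0.3 + 2·0.21 + 3·0.2 + 6·0.29
 = 0.3 + 0.42 + 0.6 + 1.74
 = 3.06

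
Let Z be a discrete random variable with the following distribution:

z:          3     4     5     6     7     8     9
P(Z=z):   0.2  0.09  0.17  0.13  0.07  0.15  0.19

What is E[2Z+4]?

E[2Z+4] = Σ (2z+4)·P(Z=z)
 = 10·0.2 + 12·0.09 + 14·0.17 + 16·0.13 + 18·0.07 + 20·0.15 + 22·0.19
 = 2 + 1.08 + 2.38 + 2.08 + 1.26 + 3 + 4.18
 = 15.98

15.98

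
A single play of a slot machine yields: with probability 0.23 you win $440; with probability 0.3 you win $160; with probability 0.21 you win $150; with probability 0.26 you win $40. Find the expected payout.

E[payout] = 440·0.23 + 160·0.3 + 150·0.21 + 40·0.26
 = 101.2 + 48 + 31.5 + 10.4
 = 191.1

191.1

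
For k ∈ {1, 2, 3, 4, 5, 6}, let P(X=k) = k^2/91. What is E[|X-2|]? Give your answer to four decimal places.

2.8681

E[|X-2|] = Σ |x-2|·P(X=x)
 = 1·1/91 + 0·4/91 + 1·9/91 + 2·16/91 + 3·25/91 + 4·36/91
 = 1/91 + 0 + 9/91 + 32/91 + 75/91 + 144/91
 = 261/91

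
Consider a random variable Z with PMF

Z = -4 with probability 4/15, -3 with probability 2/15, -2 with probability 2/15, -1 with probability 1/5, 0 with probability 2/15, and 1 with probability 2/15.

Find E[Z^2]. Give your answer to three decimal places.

E[Z^2] = Σ z^2·P(Z=z)
 = 16·4/15 + 9·2/15 + 4·2/15 + 1·1/5 + 0·2/15 + 1·2/15
 = 64/15 + 6/5 + 8/15 + 1/5 + 0 + 2/15
 = 19/3

6.333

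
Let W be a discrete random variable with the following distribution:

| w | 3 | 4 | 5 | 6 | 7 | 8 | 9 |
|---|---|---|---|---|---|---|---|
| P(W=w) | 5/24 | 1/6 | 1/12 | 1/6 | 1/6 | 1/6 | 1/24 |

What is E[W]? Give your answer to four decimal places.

5.5833

E[W] = Σ w·P(W=w)
 = 3·5/24 + 4·1/6 + 5·1/12 + 6·1/6 + 7·1/6 + 8·1/6 + 9·1/24
 = 5/8 + 2/3 + 5/12 + 1 + 7/6 + 4/3 + 3/8
 = 67/12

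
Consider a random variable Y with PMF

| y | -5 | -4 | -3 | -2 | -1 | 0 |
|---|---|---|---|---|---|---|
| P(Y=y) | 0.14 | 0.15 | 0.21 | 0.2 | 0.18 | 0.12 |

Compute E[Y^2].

E[Y^2] = Σ y^2·P(Y=y)
 = 25·0.14 + 16·0.15 + 9·0.21 + 4·0.2 + 1·0.18 + 0·0.12
 = 3.5 + 2.4 + 1.89 + 0.8 + 0.18 + 0
 = 8.77

8.77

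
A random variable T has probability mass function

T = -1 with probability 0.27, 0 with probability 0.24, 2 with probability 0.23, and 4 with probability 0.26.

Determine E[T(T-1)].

4.12

E[T(T-1)] = Σ t(t-1)·P(T=t)
 = 2·0.27 + 0·0.24 + 2·0.23 + 12·0.26
 = 0.54 + 0 + 0.46 + 3.12
 = 4.12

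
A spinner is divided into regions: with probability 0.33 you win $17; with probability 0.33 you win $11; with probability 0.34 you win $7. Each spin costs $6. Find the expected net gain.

E[payout] = 17·0.33 + 11·0.33 + 7·0.34
 = 5.61 + 3.63 + 2.38
 = 11.62
Net = 11.62 - 6 = 5.62

5.62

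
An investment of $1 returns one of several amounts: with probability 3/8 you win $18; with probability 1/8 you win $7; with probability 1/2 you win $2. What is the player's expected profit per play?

E[payout] = 18·3/8 + 7·1/8 + 2·1/2
 = 27/4 + 7/8 + 1
 = 69/8
Net = 69/8 - 1 = 61/8

7.625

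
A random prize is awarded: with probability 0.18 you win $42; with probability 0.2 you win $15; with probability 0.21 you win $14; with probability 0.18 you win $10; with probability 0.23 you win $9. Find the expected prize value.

E[payout] = 42·0.18 + 15·0.2 + 14·0.21 + 10·0.18 + 9·0.23
 = 7.56 + 3 + 2.94 + 1.8 + 2.07
 = 17.37

17.37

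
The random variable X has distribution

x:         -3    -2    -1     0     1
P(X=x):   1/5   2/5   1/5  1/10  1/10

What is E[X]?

E[X] = Σ x·P(X=x)
 = (-3)·1/5 + (-2)·2/5 + (-1)·1/5 + 0·1/10 + 1·1/10
 = (-3/5) + (-4/5) + (-1/5) + 0 + 1/10
 = -3/2

-1.5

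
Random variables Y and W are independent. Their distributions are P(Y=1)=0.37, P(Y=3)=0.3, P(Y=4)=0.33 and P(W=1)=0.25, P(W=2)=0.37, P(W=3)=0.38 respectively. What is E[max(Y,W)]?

E[max(Y,W)] = Σ_y Σ_w max(y,w) · P(Y=y)P(W=w)
 = 1·0.0925 + 2·0.1369 + 3·0.1406 + 3·0.075 + 3·0.111 + 3·0.114 + 4·0.0825 + 4·0.1221 + 4·0.1254
 = 0.0925 + 0.2738 + 0.4218 + 0.225 + 0.333 + 0.342 + 0.33 + 0.4884 + 0.5016
 = 3.0081

3.0081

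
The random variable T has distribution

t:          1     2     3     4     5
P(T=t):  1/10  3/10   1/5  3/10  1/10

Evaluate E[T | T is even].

P(T is even) = 3/10 + 3/10 = 3/5.
E[T | T is even] = [2·3/10 + 4·3/10] / (3/5)
 = 9/5 / (3/5)
 = 3

3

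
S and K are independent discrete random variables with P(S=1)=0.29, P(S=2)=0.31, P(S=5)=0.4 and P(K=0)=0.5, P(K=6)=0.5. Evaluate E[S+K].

5.91

E[S+K] = Σ_s Σ_k (s+k) · P(S=s)P(K=k)
 = 1·0.145 + 7·0.145 + 2·0.155 + 8·0.155 + 5·0.2 + 11·0.2
 = 0.145 + 1.015 + 0.31 + 1.24 + 1 + 2.2
 = 5.91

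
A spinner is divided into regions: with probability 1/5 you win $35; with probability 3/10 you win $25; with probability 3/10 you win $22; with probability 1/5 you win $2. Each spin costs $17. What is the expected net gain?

E[payout] = 35·1/5 + 25·3/10 + 22·3/10 + 2·1/5
 = 7 + 15/2 + 33/5 + 2/5
 = 43/2
Net = 43/2 - 17 = 9/2

4.5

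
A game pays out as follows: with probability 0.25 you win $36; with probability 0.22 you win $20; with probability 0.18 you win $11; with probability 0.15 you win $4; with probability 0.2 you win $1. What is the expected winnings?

E[payout] = 36·0.25 + 20·0.22 + 11·0.18 + 4·0.15 + 1·0.2
 = 9 + 4.4 + 1.98 + 0.6 + 0.2
 = 16.18

16.18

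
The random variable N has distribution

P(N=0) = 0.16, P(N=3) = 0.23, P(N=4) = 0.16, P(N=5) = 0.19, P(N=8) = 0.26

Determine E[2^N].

E[2^N] = Σ 2^n·P(N=n)
 = 1·0.16 + 8·0.23 + 16·0.16 + 32·0.19 + 256·0.26
 = 0.16 + 1.84 + 2.56 + 6.08 + 66.56
 = 77.2

77.2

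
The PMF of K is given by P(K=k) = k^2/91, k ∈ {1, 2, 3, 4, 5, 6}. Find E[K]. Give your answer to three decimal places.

4.846

E[K] = Σ k·P(K=k)
 = 1·1/91 + 2·4/91 + 3·9/91 + 4·16/91 + 5·25/91 + 6·36/91
 = 1/91 + 8/91 + 27/91 + 64/91 + 125/91 + 216/91
 = 63/13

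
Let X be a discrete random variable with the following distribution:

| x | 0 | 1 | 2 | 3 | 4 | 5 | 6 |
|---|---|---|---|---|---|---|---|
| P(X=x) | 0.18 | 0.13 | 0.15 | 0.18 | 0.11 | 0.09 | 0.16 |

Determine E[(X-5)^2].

8.92

E[(X-5)^2] = Σ (x-5)^2·P(X=x)
 = 25·0.18 + 16·0.13 + 9·0.15 + 4·0.18 + 1·0.11 + 0·0.09 + 1·0.16
 = 4.5 + 2.08 + 1.35 + 0.72 + 0.11 + 0 + 0.16
 = 8.92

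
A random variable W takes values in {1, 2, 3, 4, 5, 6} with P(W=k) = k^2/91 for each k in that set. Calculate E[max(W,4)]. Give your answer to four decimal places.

E[max(W,4)] = Σ max(w,4)·P(W=w)
 = 4·1/91 + 4·4/91 + 4·9/91 + 4·16/91 + 5·25/91 + 6·36/91
 = 4/91 + 16/91 + 36/91 + 64/91 + 125/91 + 216/91
 = 461/91

5.0659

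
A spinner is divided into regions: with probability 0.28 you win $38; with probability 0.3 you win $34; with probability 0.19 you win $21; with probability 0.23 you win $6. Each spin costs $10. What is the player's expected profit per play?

E[payout] = 38·0.28 + 34·0.3 + 21·0.19 + 6·0.23
 = 10.64 + 10.2 + 3.99 + 1.38
 = 26.21
Net = 26.21 - 10 = 16.21

16.21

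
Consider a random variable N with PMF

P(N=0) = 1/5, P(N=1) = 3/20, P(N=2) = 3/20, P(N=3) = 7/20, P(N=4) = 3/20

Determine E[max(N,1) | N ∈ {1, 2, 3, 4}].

P(N ∈ {1, 2, 3, 4}) = 3/20 + 3/20 + 7/20 + 3/20 = 4/5.
E[max(N,1) | N ∈ {1, 2, 3, 4}] = [1·3/20 + 2·3/20 + 3·7/20 + 4·3/20] / (4/5)
 = 21/10 / (4/5)
 = 21/8

2.625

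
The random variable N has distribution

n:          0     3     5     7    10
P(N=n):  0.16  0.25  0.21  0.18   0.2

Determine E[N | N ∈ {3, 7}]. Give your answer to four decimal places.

P(N ∈ {3, 7}) = 0.25 + 0.18 = 0.43.
E[N | N ∈ {3, 7}] = [3·0.25 + 7·0.18] / 0.43
 = 2.01 / 0.43
 = 201/43

4.6744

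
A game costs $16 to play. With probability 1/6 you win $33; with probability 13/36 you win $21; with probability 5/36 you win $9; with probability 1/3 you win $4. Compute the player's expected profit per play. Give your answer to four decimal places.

-0.3333

E[payout] = 33·1/6 + 21·13/36 + 9·5/36 + 4·1/3
 = 11/2 + 91/12 + 5/4 + 4/3
 = 47/3
Net = 47/3 - 16 = -1/3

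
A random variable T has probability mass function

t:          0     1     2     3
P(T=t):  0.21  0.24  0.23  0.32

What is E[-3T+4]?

-0.98

E[-3T+4] = Σ (-3t+4)·P(T=t)
 = 4·0.21 + 1·0.24 + (-2)·0.23 + (-5)·0.32
 = 0.84 + 0.24 + (-0.46) + (-1.6)
 = -0.98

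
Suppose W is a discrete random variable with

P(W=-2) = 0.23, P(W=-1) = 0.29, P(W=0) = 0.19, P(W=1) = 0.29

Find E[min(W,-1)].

E[min(W,-1)] = Σ min(w,-1)·P(W=w)
 = (-2)·0.23 + (-1)·0.29 + (-1)·0.19 + (-1)·0.29
 = (-0.46) + (-0.29) + (-0.19) + (-0.29)
 = -1.23

-1.23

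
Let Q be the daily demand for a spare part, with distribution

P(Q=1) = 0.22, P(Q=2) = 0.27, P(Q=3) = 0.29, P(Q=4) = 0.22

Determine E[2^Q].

E[2^Q] = Σ 2^q·P(Q=q)
 = 2·0.22 + 4·0.27 + 8·0.29 + 16·0.22
 = 0.44 + 1.08 + 2.32 + 3.52
 = 7.36

7.36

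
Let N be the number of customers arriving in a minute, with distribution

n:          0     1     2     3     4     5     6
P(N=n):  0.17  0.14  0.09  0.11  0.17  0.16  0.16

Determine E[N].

E[N] = Σ n·P(N=n)
 = 0·0.17 + 1·0.14 + 2·0.09 + 3·0.11 + 4·0.17 + 5·0.16 + 6·0.16
 = 0 + 0.14 + 0.18 + 0.33 + 0.68 + 0.8 + 0.96
 = 3.09

3.09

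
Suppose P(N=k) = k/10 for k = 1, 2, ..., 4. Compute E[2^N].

E[2^N] = Σ 2^n·P(N=n)
 = 2·1/10 + 4·1/5 + 8·3/10 + 16·2/5
 = 1/5 + 4/5 + 12/5 + 32/5
 = 49/5

9.8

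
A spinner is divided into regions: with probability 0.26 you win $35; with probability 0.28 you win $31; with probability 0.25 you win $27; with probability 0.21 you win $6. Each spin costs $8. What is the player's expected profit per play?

17.79

E[payout] = 35·0.26 + 31·0.28 + 27·0.25 + 6·0.21
 = 9.1 + 8.68 + 6.75 + 1.26
 = 25.79
Net = 25.79 - 8 = 17.79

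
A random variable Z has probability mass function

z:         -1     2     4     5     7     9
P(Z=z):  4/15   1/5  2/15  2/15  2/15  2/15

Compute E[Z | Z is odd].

P(Z is odd) = 4/15 + 2/15 + 2/15 + 2/15 = 2/3.
E[Z | Z is odd] = [(-1)·4/15 + 5·2/15 + 7·2/15 + 9·2/15] / (2/3)
 = 38/15 / (2/3)
 = 19/5

3.8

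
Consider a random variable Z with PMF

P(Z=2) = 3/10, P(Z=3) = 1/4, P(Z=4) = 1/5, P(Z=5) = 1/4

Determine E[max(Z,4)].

4.25

E[max(Z,4)] = Σ max(z,4)·P(Z=z)
 = 4·3/10 + 4·1/4 + 4·1/5 + 5·1/4
 = 6/5 + 1 + 4/5 + 5/4
 = 17/4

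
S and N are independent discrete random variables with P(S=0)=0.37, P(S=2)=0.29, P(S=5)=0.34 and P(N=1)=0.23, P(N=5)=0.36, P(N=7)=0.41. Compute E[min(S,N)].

1.9005

E[min(S,N)] = Σ_s Σ_n min(s,n) · P(S=s)P(N=n)
 = 0·0.0851 + 0·0.1332 + 0·0.1517 + 1·0.0667 + 2·0.1044 + 2·0.1189 + 1·0.0782 + 5·0.1224 + 5·0.1394
 = 0 + 0 + 0 + 0.0667 + 0.2088 + 0.2378 + 0.0782 + 0.612 + 0.697
 = 1.9005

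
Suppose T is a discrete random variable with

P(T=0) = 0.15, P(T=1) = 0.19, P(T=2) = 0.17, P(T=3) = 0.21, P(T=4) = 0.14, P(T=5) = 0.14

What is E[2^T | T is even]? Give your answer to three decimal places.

P(T is even) = 0.15 + 0.17 + 0.14 = 0.46.
E[2^T | T is even] = [1·0.15 + 4·0.17 + 16·0.14] / 0.46
 = 3.07 / 0.46
 = 307/46

6.674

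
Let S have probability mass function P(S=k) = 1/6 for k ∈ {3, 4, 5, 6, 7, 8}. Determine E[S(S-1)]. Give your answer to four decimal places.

27.6667

E[S(S-1)] = Σ s(s-1)·P(S=s)
 = 6·1/6 + 12·1/6 + 20·1/6 + 30·1/6 + 42·1/6 + 56·1/6
 = 1 + 2 + 10/3 + 5 + 7 + 28/3
 = 83/3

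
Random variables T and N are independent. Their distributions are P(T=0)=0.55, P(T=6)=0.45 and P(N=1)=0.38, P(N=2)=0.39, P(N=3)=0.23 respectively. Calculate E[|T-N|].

2.885

E[|T-N|] = Σ_t Σ_n |t-n| · P(T=t)P(N=n)
 = 1·0.209 + 2·0.2145 + 3·0.1265 + 5·0.171 + 4·0.1755 + 3·0.1035
 = 0.209 + 0.429 + 0.3795 + 0.855 + 0.702 + 0.3105
 = 2.885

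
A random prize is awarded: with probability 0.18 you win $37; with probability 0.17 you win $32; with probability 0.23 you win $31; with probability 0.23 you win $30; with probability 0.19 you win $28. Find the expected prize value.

E[payout] = 37·0.18 + 32·0.17 + 31·0.23 + 30·0.23 + 28·0.19
 = 6.66 + 5.44 + 7.13 + 6.9 + 5.32
 = 31.45

31.45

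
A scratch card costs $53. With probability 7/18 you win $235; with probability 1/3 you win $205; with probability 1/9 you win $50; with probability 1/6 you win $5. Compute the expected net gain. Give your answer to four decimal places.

E[payout] = 235·7/18 + 205·1/3 + 50·1/9 + 5·1/6
 = 1645/18 + 205/3 + 50/9 + 5/6
 = 1495/9
Net = 1495/9 - 53 = 1018/9

113.1111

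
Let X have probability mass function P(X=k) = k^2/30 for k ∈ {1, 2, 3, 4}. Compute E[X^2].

E[X^2] = Σ x^2·P(X=x)
 = 1·1/30 + 4·2/15 + 9·3/10 + 16·8/15
 = 1/30 + 8/15 + 27/10 + 128/15
 = 59/5

11.8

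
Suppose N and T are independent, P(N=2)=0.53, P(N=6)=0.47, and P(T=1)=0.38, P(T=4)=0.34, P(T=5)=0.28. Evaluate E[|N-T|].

2.3512

E[|N-T|] = Σ_n Σ_t |n-t| · P(N=n)P(T=t)
 = 1·0.2014 + 2·0.1802 + 3·0.1484 + 5·0.1786 + 2·0.1598 + 1·0.1316
 = 0.2014 + 0.3604 + 0.4452 + 0.893 + 0.3196 + 0.1316
 = 2.3512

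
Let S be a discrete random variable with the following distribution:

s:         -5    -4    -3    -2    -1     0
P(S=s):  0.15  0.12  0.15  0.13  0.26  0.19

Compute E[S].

E[S] = Σ s·P(S=s)
 = (-5)·0.15 + (-4)·0.12 + (-3)·0.15 + (-2)·0.13 + (-1)·0.26 + 0·0.19
 = (-0.75) + (-0.48) + (-0.45) + (-0.26) + (-0.26) + 0
 = -2.2

-2.2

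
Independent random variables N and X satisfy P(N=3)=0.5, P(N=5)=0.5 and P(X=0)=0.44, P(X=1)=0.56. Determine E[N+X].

E[N+X] = Σ_n Σ_x (n+x) · P(N=n)P(X=x)
 = 3·0.22 + 4·0.28 + 5·0.22 + 6·0.28
 = 0.66 + 1.12 + 1.1 + 1.68
 = 4.56

4.56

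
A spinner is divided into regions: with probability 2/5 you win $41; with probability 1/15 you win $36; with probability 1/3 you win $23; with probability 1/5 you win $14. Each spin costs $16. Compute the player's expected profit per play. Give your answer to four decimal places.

13.2667

E[payout] = 41·2/5 + 36·1/15 + 23·1/3 + 14·1/5
 = 82/5 + 12/5 + 23/3 + 14/5
 = 439/15
Net = 439/15 - 16 = 199/15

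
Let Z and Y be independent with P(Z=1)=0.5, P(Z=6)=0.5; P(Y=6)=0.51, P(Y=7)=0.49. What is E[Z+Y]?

E[Z+Y] = Σ_z Σ_y (z+y) · P(Z=z)P(Y=y)
 = 7·0.255 + 8·0.245 + 12·0.255 + 13·0.245
 = 1.785 + 1.96 + 3.06 + 3.185
 = 9.99

9.99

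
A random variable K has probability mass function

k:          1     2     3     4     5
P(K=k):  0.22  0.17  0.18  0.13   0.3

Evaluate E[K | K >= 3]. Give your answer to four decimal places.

4.1967

P(K >= 3) = 0.18 + 0.13 + 0.3 = 0.61.
E[K | K >= 3] = [3·0.18 + 4·0.13 + 5·0.3] / 0.61
 = 2.56 / 0.61
 = 256/61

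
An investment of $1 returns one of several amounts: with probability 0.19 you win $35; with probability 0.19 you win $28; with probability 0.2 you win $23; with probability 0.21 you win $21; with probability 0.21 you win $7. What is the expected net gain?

E[payout] = 35·0.19 + 28·0.19 + 23·0.2 + 21·0.21 + 7·0.21
 = 6.65 + 5.32 + 4.6 + 4.41 + 1.47
 = 22.45
Net = 22.45 - 1 = 21.45

21.45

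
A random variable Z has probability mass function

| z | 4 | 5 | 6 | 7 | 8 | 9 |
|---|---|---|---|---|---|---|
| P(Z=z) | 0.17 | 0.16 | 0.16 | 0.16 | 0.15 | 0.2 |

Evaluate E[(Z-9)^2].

9.04

E[(Z-9)^2] = Σ (z-9)^2·P(Z=z)
 = 25·0.17 + 16·0.16 + 9·0.16 + 4·0.16 + 1·0.15 + 0·0.2
 = 4.25 + 2.56 + 1.44 + 0.64 + 0.15 + 0
 = 9.04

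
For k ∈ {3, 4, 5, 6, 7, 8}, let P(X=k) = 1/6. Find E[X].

E[X] = Σ x·P(X=x)
 = 3·1/6 + 4·1/6 + 5·1/6 + 6·1/6 + 7·1/6 + 8·1/6
 = 1/2 + 2/3 + 5/6 + 1 + 7/6 + 4/3
 = 11/2

5.5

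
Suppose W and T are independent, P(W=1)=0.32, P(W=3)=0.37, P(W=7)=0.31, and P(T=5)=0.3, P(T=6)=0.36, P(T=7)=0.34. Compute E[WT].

21.744

E[WT] = Σ_w Σ_t wt · P(W=w)P(T=t)
 = 5·0.096 + 6·0.1152 + 7·0.1088 + 15·0.111 + 18·0.1332 + 21·0.1258 + 35·0.093 + 42·0.1116 + 49·0.1054
 = 0.48 + 0.6912 + 0.7616 + 1.665 + 2.3976 + 2.6418 + 3.255 + 4.6872 + 5.1646
 = 21.744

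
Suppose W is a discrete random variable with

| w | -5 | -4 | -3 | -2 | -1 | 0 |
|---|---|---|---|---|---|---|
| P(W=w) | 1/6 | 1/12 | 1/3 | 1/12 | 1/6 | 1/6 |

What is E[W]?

E[W] = Σ w·P(W=w)
 = (-5)·1/6 + (-4)·1/12 + (-3)·1/3 + (-2)·1/12 + (-1)·1/6 + 0·1/6
 = (-5/6) + (-1/3) + (-1) + (-1/6) + (-1/6) + 0
 = -5/2

-2.5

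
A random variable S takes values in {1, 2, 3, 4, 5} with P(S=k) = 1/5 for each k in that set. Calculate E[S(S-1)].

8

E[S(S-1)] = Σ s(s-1)·P(S=s)
 = 0·1/5 + 2·1/5 + 6·1/5 + 12·1/5 + 20·1/5
 = 0 + 2/5 + 6/5 + 12/5 + 4
 = 8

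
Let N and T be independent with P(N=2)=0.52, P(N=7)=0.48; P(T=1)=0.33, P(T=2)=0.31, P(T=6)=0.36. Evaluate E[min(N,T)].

2.3612

E[min(N,T)] = Σ_n Σ_t min(n,t) · P(N=n)P(T=t)
 = 1·0.1716 + 2·0.1612 + 2·0.1872 + 1·0.1584 + 2·0.1488 + 6·0.1728
 = 0.1716 + 0.3224 + 0.3744 + 0.1584 + 0.2976 + 1.0368
 = 2.3612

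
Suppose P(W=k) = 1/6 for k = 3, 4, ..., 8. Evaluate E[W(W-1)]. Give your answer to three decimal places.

27.667

E[W(W-1)] = Σ w(w-1)·P(W=w)
 = 6·1/6 + 12·1/6 + 20·1/6 + 30·1/6 + 42·1/6 + 56·1/6
 = 1 + 2 + 10/3 + 5 + 7 + 28/3
 = 83/3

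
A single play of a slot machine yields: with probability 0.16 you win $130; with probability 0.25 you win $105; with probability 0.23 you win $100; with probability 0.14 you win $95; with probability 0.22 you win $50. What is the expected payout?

94.35

E[payout] = 130·0.16 + 105·0.25 + 100·0.23 + 95·0.14 + 50·0.22
 = 20.8 + 26.25 + 23 + 13.3 + 11
 = 94.35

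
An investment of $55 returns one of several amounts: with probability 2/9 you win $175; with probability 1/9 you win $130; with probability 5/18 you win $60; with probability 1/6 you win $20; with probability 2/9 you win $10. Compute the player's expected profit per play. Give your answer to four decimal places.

E[payout] = 175·2/9 + 130·1/9 + 60·5/18 + 20·1/6 + 10·2/9
 = 350/9 + 130/9 + 50/3 + 10/3 + 20/9
 = 680/9
Net = 680/9 - 55 = 185/9

20.5556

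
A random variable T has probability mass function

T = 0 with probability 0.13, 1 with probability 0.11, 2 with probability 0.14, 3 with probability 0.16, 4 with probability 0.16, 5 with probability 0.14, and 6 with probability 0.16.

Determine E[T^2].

E[T^2] = Σ t^2·P(T=t)
 = 0·0.13 + 1·0.11 + 4·0.14 + 9·0.16 + 16·0.16 + 25·0.14 + 36·0.16
 = 0 + 0.11 + 0.56 + 1.44 + 2.56 + 3.5 + 5.76
 = 13.93

13.93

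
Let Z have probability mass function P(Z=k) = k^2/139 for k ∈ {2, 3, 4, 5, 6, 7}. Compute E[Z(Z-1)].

28

E[Z(Z-1)] = Σ z(z-1)·P(Z=z)
 = 2·4/139 + 6·9/139 + 12·16/139 + 20·25/139 + 30·36/139 + 42·49/139
 = 8/139 + 54/139 + 192/139 + 500/139 + 1080/139 + 2058/139
 = 28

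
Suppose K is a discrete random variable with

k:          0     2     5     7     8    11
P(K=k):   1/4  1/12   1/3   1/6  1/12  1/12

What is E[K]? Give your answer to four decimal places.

4.5833

E[K] = Σ k·P(K=k)
 = 0·1/4 + 2·1/12 + 5·1/3 + 7·1/6 + 8·1/12 + 11·1/12
 = 0 + 1/6 + 5/3 + 7/6 + 2/3 + 11/12
 = 55/12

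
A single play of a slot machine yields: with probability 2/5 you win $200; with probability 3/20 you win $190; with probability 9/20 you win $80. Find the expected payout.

E[payout] = 200·2/5 + 190·3/20 + 80·9/20
 = 80 + 57/2 + 36
 = 289/2

144.5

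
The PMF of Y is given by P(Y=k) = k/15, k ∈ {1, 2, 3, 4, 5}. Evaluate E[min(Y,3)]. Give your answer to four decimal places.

E[min(Y,3)] = Σ min(y,3)·P(Y=y)
 = 1·1/15 + 2·2/15 + 3·1/5 + 3·4/15 + 3·1/3
 = 1/15 + 4/15 + 3/5 + 4/5 + 1
 = 41/15

2.7333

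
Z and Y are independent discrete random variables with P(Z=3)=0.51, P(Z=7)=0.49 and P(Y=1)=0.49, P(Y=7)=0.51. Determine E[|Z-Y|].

2.9808

E[|Z-Y|] = Σ_z Σ_y |z-y| · P(Z=z)P(Y=y)
 = 2·0.2499 + 4·0.2601 + 6·0.2401 + 0·0.2499
 = 0.4998 + 1.0404 + 1.4406 + 0
 = 2.9808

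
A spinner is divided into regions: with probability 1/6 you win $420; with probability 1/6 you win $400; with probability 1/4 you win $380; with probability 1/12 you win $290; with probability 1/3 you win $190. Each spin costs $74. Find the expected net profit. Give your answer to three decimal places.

E[payout] = 420·1/6 + 400·1/6 + 380·1/4 + 290·1/12 + 190·1/3
 = 70 + 200/3 + 95 + 145/6 + 190/3
 = 1915/6
Net = 1915/6 - 74 = 1471/6

245.167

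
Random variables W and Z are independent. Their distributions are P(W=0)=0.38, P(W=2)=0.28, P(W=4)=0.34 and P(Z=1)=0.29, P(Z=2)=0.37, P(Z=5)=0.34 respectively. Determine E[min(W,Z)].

E[min(W,Z)] = Σ_w Σ_z min(w,z) · P(W=w)P(Z=z)
 = 0·0.1102 + 0·0.1406 + 0·0.1292 + 1·0.0812 + 2·0.1036 + 2·0.0952 + 1·0.0986 + 2·0.1258 + 4·0.1156
 = 0 + 0 + 0 + 0.0812 + 0.2072 + 0.1904 + 0.0986 + 0.2516 + 0.4624
 = 1.2914

1.2914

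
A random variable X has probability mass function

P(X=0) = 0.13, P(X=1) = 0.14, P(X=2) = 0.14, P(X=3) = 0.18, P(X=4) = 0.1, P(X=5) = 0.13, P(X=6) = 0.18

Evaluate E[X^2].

13.65

E[X^2] = Σ x^2·P(X=x)
 = 0·0.13 + 1·0.14 + 4·0.14 + 9·0.18 + 16·0.1 + 25·0.13 + 36·0.18
 = 0 + 0.14 + 0.56 + 1.62 + 1.6 + 3.25 + 6.48
 = 13.65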